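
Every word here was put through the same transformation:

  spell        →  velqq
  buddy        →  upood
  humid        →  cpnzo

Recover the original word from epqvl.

pulse

Each letter's alphabet position (a=0..z=25) is mapped through 23·x+23 mod 26 — an affine cipher.
Reversing it on epqvl: e(4)→17·(4−23)≡15=p; p(15)→17·(15−23)≡20=u; q(16)→17·(16−23)≡11=l; v(21)→17·(21−23)≡18=s; l(11)→17·(11−23)≡4=e (all mod 26).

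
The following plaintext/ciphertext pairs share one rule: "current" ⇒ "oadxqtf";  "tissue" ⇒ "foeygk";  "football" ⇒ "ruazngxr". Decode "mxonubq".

archive

Shifts by position in current: pos 0: c→o (+12), pos 1: u→a (+6), pos 2: r→d (+12), pos 3: r→x (+6) — repeating every 2. A repeating key of period 2 is used — shifts +12, +6 over and over.
Reversing it on mxonubq: m−12=a, x−6=r, o−12=c, n−6=h, u−12=i, b−6=v, q−12=e.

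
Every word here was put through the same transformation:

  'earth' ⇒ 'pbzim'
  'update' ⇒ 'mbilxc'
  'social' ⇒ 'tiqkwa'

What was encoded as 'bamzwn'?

The output letters match the input read backwards, each shifted +8: earth reversed is htrae. The word is reversed, then every letter is shifted forward by 8.
Decoding bamzwn: shift back: b−8=t, a−8=s, m−8=e, z−8=r, w−8=o, n−8=f → tserof; then reverse → forest.

forest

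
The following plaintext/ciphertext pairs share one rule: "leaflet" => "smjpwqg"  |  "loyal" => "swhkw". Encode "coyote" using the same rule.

In leaflet: l→s is +7, e→m is +8, a→j is +9, f→p is +10 — the shift increases by 1 each position. Letter i (0-indexed) is shifted by i+7, so successive shifts are 7, 8, 9, ….
For coyote: c+7=j, o+8=w, y+9=h, o+10=y, t+11=e, e+12=q.

jwhyeq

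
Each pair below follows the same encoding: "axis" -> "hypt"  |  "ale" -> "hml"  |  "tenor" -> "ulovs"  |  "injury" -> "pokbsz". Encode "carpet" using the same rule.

dhsqlu

The shift depends on letter class: consonant x→y is +1, but vowel a→h is +7. The rule splits by letter class: vowels +7, consonants +1.
Applying it to carpet: c(cons)+1=d, a(vowel)+7=h, r(cons)+1=s, p(cons)+1=q, e(vowel)+7=l, t(cons)+1=u.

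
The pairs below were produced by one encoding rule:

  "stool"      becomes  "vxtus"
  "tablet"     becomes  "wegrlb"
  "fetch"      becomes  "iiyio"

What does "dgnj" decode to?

In stool: s→v is +3, t→x is +4, o→t is +5, o→u is +6 — the shift increases by 1 each position. The shift increases by 1 at each position, starting from +3: 3, 4, 5, ….
Undoing it on dgnj: d−3=a, g−4=c, n−5=i, j−6=d.

acid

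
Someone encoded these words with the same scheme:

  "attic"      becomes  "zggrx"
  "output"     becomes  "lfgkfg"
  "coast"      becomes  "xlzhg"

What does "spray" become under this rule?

Each pair mirrors across the alphabet (a↔z, t↔g, t↔g): positions sum to 25. Letters are reflected about the middle of the alphabet (position → 25−position): Atbash.
Applying it to spray: s↔h, p↔k, r↔i, a↔z, y↔b.

hkizb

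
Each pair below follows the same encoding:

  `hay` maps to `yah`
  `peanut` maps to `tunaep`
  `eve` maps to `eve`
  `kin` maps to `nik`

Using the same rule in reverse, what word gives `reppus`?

The output letters match the input read backwards: hay reversed is yah. The word is simply reversed.
Decoding reppus: then reverse → supper.

supper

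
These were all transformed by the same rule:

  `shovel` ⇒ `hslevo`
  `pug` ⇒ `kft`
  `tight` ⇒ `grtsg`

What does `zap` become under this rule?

azk

Each pair mirrors across the alphabet (s↔h, h↔s, o↔l): positions sum to 25. Letters are reflected about the middle of the alphabet (position → 25−position): Atbash.
Applying it to zap: z↔a, a↔z, p↔k.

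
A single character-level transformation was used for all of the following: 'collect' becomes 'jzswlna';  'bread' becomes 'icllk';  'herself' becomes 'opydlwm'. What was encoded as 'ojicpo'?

The shifts repeat in a cycle of length 2: positions 0,1,… shift by +7, +11, then the pattern repeats.
Undoing it on ojicpo: o−7=h, j−11=y, i−7=b, c−11=r, p−7=i, o−11=d.

hybrid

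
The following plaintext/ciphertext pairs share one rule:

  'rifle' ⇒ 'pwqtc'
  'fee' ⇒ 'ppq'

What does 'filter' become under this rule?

cpewtq

The output letters match the input read backwards, each shifted +11: rifle reversed is elfir. The word is reversed, then every letter is shifted forward by 11.
Applying it to filter: reverse → retlif; then shift: r+11=c, e+11=p, t+11=e, l+11=w, i+11=t, f+11=q.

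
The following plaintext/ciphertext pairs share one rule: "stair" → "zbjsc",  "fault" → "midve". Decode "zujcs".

In stair: s→z is +7, t→b is +8, a→j is +9, i→s is +10 — the shift increases by 1 each position. The shift increases by 1 at each position, starting from +7: 7, 8, 9, ….
Decoding zujcs: z−7=s, u−8=m, j−9=a, c−10=s, s−11=h.

smash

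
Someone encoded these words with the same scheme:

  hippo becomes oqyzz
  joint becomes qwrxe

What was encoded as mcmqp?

In hippo: h→o is +7, i→q is +8, p→y is +9, p→z is +10 — the shift increases by 1 each position. The shift increases by 1 at each position, starting from +7: 7, 8, 9, ….
Undoing it on mcmqp: m−7=f, c−8=u, m−9=d, q−10=g, p−11=e.

fudge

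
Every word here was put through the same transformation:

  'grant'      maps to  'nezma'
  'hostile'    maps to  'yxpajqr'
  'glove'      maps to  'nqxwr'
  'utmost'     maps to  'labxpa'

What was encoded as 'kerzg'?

Each letter's alphabet position (a=0..z=25) is mapped through 11·x+25 mod 26 — an affine cipher.
Decoding kerzg: k(10)→19·(10−25)≡1=b; e(4)→19·(4−25)≡17=r; r(17)→19·(17−25)≡4=e; z(25)→19·(25−25)≡0=a; g(6)→19·(6−25)≡3=d (all mod 26).

bread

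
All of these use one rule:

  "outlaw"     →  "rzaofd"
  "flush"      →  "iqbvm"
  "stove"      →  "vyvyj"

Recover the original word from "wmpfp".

thick

Shifts by position in outlaw: pos 0: o→r (+3), pos 1: u→z (+5), pos 2: t→a (+7), pos 3: l→o (+3), pos 4: a→f (+5), pos 5: w→d (+7) — repeating every 3. A repeating key of period 3 is used — shifts +3, +5, +7 over and over.
Undoing it on wmpfp: w−3=t, m−5=h, p−7=i, f−3=c, p−5=k.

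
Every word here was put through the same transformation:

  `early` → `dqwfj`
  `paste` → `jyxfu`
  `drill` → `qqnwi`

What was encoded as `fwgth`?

The output letters match the input read backwards, each shifted +5: early reversed is ylrae. The word is reversed, then every letter is shifted forward by 5.
Undoing it on fwgth: shift back: f−5=a, w−5=r, g−5=b, t−5=o, h−5=c → arboc; then reverse → cobra.

cobra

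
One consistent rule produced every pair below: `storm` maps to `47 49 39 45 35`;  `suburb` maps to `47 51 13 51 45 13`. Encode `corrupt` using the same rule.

s(#19)→47 and t(#20)→49: differences scale by 2, so n = 2·pos + 9. With a=1..z=26, the number is 2·pos + 9.
Applying it to corrupt: c=3→15, o=15→39, r=18→45, r=18→45, u=21→51, p=16→41, t=20→49.

15 39 45 45 51 41 49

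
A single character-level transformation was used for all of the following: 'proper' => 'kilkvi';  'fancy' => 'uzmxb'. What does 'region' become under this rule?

Each pair mirrors across the alphabet (p↔k, r↔i, o↔l): positions sum to 25. Each letter is replaced by its mirror in the alphabet: a↔z, b↔y, c↔x, and so on (the Atbash cipher).
For region: r↔i, e↔v, g↔t, i↔r, o↔l, n↔m.

ivtrlm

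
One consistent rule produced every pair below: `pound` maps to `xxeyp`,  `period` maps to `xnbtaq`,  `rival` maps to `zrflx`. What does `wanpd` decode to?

The shift increases by 1 at each position, starting from +8: 8, 9, 10, ….
Undoing it on wanpd: w−8=o, a−9=r, n−10=d, p−11=e, d−12=r.

order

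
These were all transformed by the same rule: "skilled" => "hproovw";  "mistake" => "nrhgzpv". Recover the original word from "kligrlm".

portion

Each pair mirrors across the alphabet (s↔h, k↔p, i↔r): positions sum to 25. Letters are reflected about the middle of the alphabet (position → 25−position): Atbash.
Reversing it on kligrlm: k↔p, l↔o, i↔r, g↔t, r↔i, l↔o, m↔n.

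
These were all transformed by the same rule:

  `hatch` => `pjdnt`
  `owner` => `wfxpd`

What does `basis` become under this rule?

jjcte

In hatch: h→p is +8, a→j is +9, t→d is +10, c→n is +11 — the shift increases by 1 each position. Letter i (0-indexed) is shifted by i+8, so successive shifts are 8, 9, 10, ….
For basis: b+8=j, a+9=j, s+10=c, i+11=t, s+12=e.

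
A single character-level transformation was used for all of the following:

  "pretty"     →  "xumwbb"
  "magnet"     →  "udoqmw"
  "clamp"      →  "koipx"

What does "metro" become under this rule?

Shifts by position in pretty: pos 0: p→x (+8), pos 1: r→u (+3), pos 2: e→m (+8), pos 3: t→w (+3) — repeating every 2. A repeating key of period 2 is used — shifts +8, +3 over and over.
Applying it to metro: m+8=u, e+3=h, t+8=b, r+3=u, o+8=w.

uhbuw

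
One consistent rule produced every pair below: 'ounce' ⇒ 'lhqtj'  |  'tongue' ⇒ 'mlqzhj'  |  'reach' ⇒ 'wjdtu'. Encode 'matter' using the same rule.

vdmmjw

o(14)→l(11) and u(20)→h(7) fit y≡21x+3 (mod 26); the inverse of 21 mod 26 is 5. Treating letters as 0–25, the rule is x ↦ 21x + 3 (mod 26).
On matter: m(12)→21·12+3≡21=v; a(0)→21·0+3≡3=d; t(19)→21·19+3≡12=m; t(19)→21·19+3≡12=m; e(4)→21·4+3≡9=j; r(17)→21·17+3≡22=w (all mod 26).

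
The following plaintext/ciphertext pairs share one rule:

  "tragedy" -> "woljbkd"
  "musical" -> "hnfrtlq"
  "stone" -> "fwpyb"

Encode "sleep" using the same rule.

t(19)→w(22) and r(17)→o(14) fit y≡17x+11 (mod 26); the inverse of 17 mod 26 is 23. This is an affine cipher: with a=0,…,z=25, each position x becomes (17x+11) mod 26.
Applying it to sleep: s(18)→17·18+11≡5=f; l(11)→17·11+11≡16=q; e(4)→17·4+11≡1=b; e(4)→17·4+11≡1=b; p(15)→17·15+11≡6=g (all mod 26).

fqbbg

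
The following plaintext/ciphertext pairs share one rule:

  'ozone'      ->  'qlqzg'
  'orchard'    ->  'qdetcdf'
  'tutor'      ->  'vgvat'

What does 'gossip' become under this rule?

Shifts by position in ozone: pos 0: o→q (+2), pos 1: z→l (+12), pos 2: o→q (+2), pos 3: n→z (+12) — repeating every 2. A repeating key of period 2 is used — shifts +2, +12 over and over.
Applying it to gossip: g+2=i, o+12=a, s+2=u, s+12=e, i+2=k, p+12=b.

iauekb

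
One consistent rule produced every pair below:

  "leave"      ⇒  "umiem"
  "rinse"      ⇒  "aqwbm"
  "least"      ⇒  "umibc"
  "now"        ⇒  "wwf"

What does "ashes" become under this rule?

Two shifts are in play — +8 for a/e/i/o/u, +9 for every other letter.
For ashes: a(vowel)+8=i, s(cons)+9=b, h(cons)+9=q, e(vowel)+8=m, s(cons)+9=b.

ibqmb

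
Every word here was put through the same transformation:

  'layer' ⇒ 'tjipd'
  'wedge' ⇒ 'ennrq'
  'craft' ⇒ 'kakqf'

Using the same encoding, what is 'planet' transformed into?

In layer: l→t is +8, a→j is +9, y→i is +10, e→p is +11 — the shift increases by 1 each position. Letter i (0-indexed) is shifted by i+8, so successive shifts are 8, 9, 10, ….
For planet: p+8=x, l+9=u, a+10=k, n+11=y, e+12=q, t+13=g.

xukyqg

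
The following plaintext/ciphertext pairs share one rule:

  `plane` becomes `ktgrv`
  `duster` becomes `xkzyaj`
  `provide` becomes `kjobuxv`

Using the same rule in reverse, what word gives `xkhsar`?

lumber

The output letters match the input read backwards, each shifted +6: plane reversed is enalp. The word is reversed, then every letter is shifted forward by 6.
Undoing it on xkhsar: shift back: x−6=r, k−6=e, h−6=b, s−6=m, a−6=u, r−6=l → rebmul; then reverse → lumber.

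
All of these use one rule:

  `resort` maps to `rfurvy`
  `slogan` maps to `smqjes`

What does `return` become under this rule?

In resort: r→r is +0, e→f is +1, s→u is +2, o→r is +3 — the shift increases by 1 each position. Letter i (0-indexed) is shifted by i+0, so successive shifts are 0, 1, 2, ….
Applying it to return: r+0=r, e+1=f, t+2=v, u+3=x, r+4=v, n+5=s.

rfvxvs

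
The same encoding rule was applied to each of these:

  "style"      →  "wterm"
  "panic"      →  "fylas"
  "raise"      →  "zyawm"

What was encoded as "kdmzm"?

s(18)→w(22) and t(19)→t(19) fit y≡23x+24 (mod 26); the inverse of 23 mod 26 is 17. This is an affine cipher: with a=0,…,z=25, each position x becomes (23x+24) mod 26.
Decoding kdmzm: k(10)→17·(10−24)≡22=w; d(3)→17·(3−24)≡7=h; m(12)→17·(12−24)≡4=e; z(25)→17·(25−24)≡17=r; m(12)→17·(12−24)≡4=e (all mod 26).

where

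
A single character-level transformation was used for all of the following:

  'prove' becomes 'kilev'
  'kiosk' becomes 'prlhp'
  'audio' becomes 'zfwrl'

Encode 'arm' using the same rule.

Each pair mirrors across the alphabet (p↔k, r↔i, o↔l): positions sum to 25. This is the alphabet-reversal cipher (Atbash): a becomes z, b becomes y, etc.
For arm: a↔z, r↔i, m↔n.

zin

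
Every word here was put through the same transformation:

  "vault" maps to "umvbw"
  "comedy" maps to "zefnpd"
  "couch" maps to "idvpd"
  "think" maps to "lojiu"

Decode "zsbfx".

The word is reversed, then every letter is shifted forward by 1.
Decoding zsbfx: shift back: z−1=y, s−1=r, b−1=a, f−1=e, x−1=w → yraew; then reverse → weary.

weary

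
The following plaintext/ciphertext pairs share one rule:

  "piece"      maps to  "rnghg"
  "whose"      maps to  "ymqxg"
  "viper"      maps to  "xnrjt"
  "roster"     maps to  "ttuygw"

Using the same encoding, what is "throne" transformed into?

vmttpj

Shifts by position in piece: pos 0: p→r (+2), pos 1: i→n (+5), pos 2: e→g (+2), pos 3: c→h (+5) — repeating every 2. The shifts repeat in a cycle of length 2: positions 0,1,… shift by +2, +5, then the pattern repeats.
For throne: t+2=v, h+5=m, r+2=t, o+5=t, n+2=p, e+5=j.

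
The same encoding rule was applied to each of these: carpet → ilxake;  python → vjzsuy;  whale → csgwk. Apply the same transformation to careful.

ilxplfr

Shifts by position in carpet: pos 0: c→i (+6), pos 1: a→l (+11), pos 2: r→x (+6), pos 3: p→a (+11) — repeating every 2. It's a Vigenère-style cipher with numeric key [6,11]: position i shifts by key[i mod 2].
For careful: c+6=i, a+11=l, r+6=x, e+11=p, f+6=l, u+11=f, l+6=r.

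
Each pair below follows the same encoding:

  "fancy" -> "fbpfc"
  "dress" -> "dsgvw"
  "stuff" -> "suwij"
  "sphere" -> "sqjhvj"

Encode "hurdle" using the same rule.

hvtgpj

In fancy: f→f is +0, a→b is +1, n→p is +2, c→f is +3 — the shift increases by 1 each position. The shift increases by 1 at each position, starting from +0: 0, 1, 2, ….
Applying it to hurdle: h+0=h, u+1=v, r+2=t, d+3=g, l+4=p, e+5=j.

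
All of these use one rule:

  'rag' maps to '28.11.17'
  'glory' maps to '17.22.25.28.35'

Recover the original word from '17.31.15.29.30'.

guest

r is letter #18 and maps to 28: an offset of 10. Each letter is replaced by its alphabet position (a=1..z=26) + 10.
Decoding 17.31.15.29.30: 17→(17−10)÷1=7=g, 31→(31−10)÷1=21=u, 15→(15−10)÷1=5=e, 29→(29−10)÷1=19=s, 30→(30−10)÷1=20=t.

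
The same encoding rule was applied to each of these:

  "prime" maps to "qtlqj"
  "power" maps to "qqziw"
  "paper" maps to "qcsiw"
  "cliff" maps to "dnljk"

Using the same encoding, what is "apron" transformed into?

In prime: p→q is +1, r→t is +2, i→l is +3, m→q is +4 — the shift increases by 1 each position. The shift increases by 1 at each position, starting from +1: 1, 2, 3, ….
Applying it to apron: a+1=b, p+2=r, r+3=u, o+4=s, n+5=s.

bruss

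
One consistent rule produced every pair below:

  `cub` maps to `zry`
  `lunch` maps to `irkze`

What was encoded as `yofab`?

Compare letters: c→z is +23, u→r is +23, b→y is +23 — a constant shift. Each letter is shifted forward by 23 in the alphabet (a Caesar shift of +23).
Decoding yofab: y−23=b, o−23=r, f−23=i, a−23=d, b−23=e.

bride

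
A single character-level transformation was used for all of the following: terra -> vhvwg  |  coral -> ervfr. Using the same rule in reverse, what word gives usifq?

Each letter shifts forward by (position + 2), i.e. 2, 3, 4, … — the shift grows by one for each successive letter.
Decoding usifq: u−2=s, s−3=p, i−4=e, f−5=a, q−6=k.

speak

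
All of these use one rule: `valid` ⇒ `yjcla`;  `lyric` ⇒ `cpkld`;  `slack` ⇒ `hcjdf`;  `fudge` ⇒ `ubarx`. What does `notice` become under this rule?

wteldx

v(21)→y(24) and a(0)→j(9) fit y≡23x+9 (mod 26); the inverse of 23 mod 26 is 17. Each letter's alphabet position (a=0..z=25) is mapped through 23·x+9 mod 26 — an affine cipher.
For notice: n(13)→23·13+9≡22=w; o(14)→23·14+9≡19=t; t(19)→23·19+9≡4=e; i(8)→23·8+9≡11=l; c(2)→23·2+9≡3=d; e(4)→23·4+9≡23=x (all mod 26).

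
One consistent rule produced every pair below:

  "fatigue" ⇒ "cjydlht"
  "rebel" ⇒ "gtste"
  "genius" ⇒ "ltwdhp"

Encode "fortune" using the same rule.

cfgyhwt

Treating letters as 0–25, the rule is x ↦ 9x + 9 (mod 26).
For fortune: f(5)→9·5+9≡2=c; o(14)→9·14+9≡5=f; r(17)→9·17+9≡6=g; t(19)→9·19+9≡24=y; u(20)→9·20+9≡7=h; n(13)→9·13+9≡22=w; e(4)→9·4+9≡19=t (all mod 26).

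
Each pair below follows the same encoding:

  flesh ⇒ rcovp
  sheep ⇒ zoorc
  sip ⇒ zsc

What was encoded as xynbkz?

The output letters match the input read backwards, each shifted +10: flesh reversed is hself. Two steps: reverse the string, then apply a Caesar shift of +10.
Decoding xynbkz: shift back: x−10=n, y−10=o, n−10=d, b−10=r, k−10=a, z−10=p → nodrap; then reverse → pardon.

pardon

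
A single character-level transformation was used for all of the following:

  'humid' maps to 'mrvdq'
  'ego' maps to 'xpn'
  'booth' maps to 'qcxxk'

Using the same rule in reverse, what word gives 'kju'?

lab

The output letters match the input read backwards, each shifted +9: humid reversed is dimuh. The word is reversed, then every letter is shifted forward by 9.
Undoing it on kju: shift back: k−9=b, j−9=a, u−9=l → bal; then reverse → lab.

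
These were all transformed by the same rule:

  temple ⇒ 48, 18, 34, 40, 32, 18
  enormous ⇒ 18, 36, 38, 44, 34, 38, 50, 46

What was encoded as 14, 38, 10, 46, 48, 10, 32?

coastal

t(#20)→48 and e(#5)→18: differences scale by 2, so n = 2·pos + 8. With a=1..z=26, the number is 2·pos + 8.
Undoing it on 14, 38, 10, 46, 48, 10, 32: 14→(14−8)÷2=3=c, 38→(38−8)÷2=15=o, 10→(10−8)÷2=1=a, 46→(46−8)÷2=19=s, 48→(48−8)÷2=20=t, 10→(10−8)÷2=1=a, 32→(32−8)÷2=12=l.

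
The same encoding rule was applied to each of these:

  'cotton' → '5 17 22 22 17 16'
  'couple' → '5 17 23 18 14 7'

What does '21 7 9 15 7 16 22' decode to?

segment

Each letter is replaced by its alphabet position (a=1..z=26) + 2.
Decoding 21 7 9 15 7 16 22: 21→(21−2)÷1=19=s, 7→(7−2)÷1=5=e, 9→(9−2)÷1=7=g, 15→(15−2)÷1=13=m, 7→(7−2)÷1=5=e, 16→(16−2)÷1=14=n, 22→(22−2)÷1=20=t.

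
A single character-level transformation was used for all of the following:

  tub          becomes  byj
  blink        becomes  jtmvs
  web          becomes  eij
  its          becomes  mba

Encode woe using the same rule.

esi

The shift depends on letter class: consonant t→b is +8, but vowel u→y is +4. The rule splits by letter class: vowels +4, consonants +8.
On woe: w(cons)+8=e, o(vowel)+4=s, e(vowel)+4=i.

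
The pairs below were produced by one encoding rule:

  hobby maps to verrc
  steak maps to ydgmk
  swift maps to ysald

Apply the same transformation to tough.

deiqv

h(7)→v(21) and o(14)→e(4) fit y≡5x+12 (mod 26); the inverse of 5 mod 26 is 21. This is an affine cipher: with a=0,…,z=25, each position x becomes (5x+12) mod 26.
On tough: t(19)→5·19+12≡3=d; o(14)→5·14+12≡4=e; u(20)→5·20+12≡8=i; g(6)→5·6+12≡16=q; h(7)→5·7+12≡21=v (all mod 26).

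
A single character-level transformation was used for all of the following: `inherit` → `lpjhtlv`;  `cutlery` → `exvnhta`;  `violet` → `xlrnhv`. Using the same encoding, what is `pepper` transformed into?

The shift depends on letter class: consonant n→p is +2, but vowel i→l is +3. Two shifts are in play — +3 for a/e/i/o/u, +2 for every other letter.
On pepper: p(cons)+2=r, e(vowel)+3=h, p(cons)+2=r, p(cons)+2=r, e(vowel)+3=h, r(cons)+2=t.

rhrrht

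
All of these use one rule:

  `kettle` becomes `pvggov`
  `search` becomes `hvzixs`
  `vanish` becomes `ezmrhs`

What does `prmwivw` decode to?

Each pair mirrors across the alphabet (k↔p, e↔v, t↔g): positions sum to 25. This is the alphabet-reversal cipher (Atbash): a becomes z, b becomes y, etc.
Reversing it on prmwivw: p↔k, r↔i, m↔n, w↔d, i↔r, v↔e, w↔d.

kindred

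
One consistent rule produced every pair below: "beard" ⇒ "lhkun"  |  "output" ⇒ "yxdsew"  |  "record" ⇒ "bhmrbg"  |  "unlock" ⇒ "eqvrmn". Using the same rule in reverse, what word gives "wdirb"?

mayor

Shifts by position in beard: pos 0: b→l (+10), pos 1: e→h (+3), pos 2: a→k (+10), pos 3: r→u (+3) — repeating every 2. A repeating key of period 2 is used — shifts +10, +3 over and over.
Reversing it on wdirb: w−10=m, d−3=a, i−10=y, r−3=o, b−10=r.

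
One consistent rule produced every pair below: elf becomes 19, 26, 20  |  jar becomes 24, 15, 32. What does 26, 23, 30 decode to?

lip

e is letter #5 and maps to 19: an offset of 14. Each letter is replaced by its alphabet position (a=1..z=26) + 14.
Undoing it on 26, 23, 30: 26→(26−14)÷1=12=l, 23→(23−14)÷1=9=i, 30→(30−14)÷1=16=p.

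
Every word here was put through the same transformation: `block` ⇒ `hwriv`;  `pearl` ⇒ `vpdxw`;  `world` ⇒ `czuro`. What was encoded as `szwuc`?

motor

It's a Vigenère-style cipher with numeric key [6,11,3]: position i shifts by key[i mod 3].
Reversing it on szwuc: s−6=m, z−11=o, w−3=t, u−6=o, c−11=r.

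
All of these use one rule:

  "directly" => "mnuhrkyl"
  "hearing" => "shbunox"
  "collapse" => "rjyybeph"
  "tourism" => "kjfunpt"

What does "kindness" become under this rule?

dnomohpp

d(3)→m(12) and i(8)→n(13) fit y≡21x+1 (mod 26); the inverse of 21 mod 26 is 5. Treating letters as 0–25, the rule is x ↦ 21x + 1 (mod 26).
For kindness: k(10)→21·10+1≡3=d; i(8)→21·8+1≡13=n; n(13)→21·13+1≡14=o; d(3)→21·3+1≡12=m; n(13)→21·13+1≡14=o; e(4)→21·4+1≡7=h; s(18)→21·18+1≡15=p; s(18)→21·18+1≡15=p (all mod 26).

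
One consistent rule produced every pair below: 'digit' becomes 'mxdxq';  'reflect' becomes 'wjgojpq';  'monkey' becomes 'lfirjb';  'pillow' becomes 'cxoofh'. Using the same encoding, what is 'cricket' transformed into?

d(3)→m(12) and i(8)→x(23) fit y≡23x+21 (mod 26); the inverse of 23 mod 26 is 17. Each letter's alphabet position (a=0..z=25) is mapped through 23·x+21 mod 26 — an affine cipher.
Applying it to cricket: c(2)→23·2+21≡15=p; r(17)→23·17+21≡22=w; i(8)→23·8+21≡23=x; c(2)→23·2+21≡15=p; k(10)→23·10+21≡17=r; e(4)→23·4+21≡9=j; t(19)→23·19+21≡16=q (all mod 26).

pwxprjq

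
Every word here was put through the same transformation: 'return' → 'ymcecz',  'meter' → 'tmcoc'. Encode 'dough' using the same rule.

In return: r→y is +7, e→m is +8, t→c is +9, u→e is +10 — the shift increases by 1 each position. Letter i (0-indexed) is shifted by i+7, so successive shifts are 7, 8, 9, ….
For dough: d+7=k, o+8=w, u+9=d, g+10=q, h+11=s.

kwdqs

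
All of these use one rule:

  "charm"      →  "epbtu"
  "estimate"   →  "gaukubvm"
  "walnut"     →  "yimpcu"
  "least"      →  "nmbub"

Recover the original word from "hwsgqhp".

foreign

A repeating key of period 3 is used — shifts +2, +8, +1 over and over.
Undoing it on hwsgqhp: h−2=f, w−8=o, s−1=r, g−2=e, q−8=i, h−1=g, p−2=n.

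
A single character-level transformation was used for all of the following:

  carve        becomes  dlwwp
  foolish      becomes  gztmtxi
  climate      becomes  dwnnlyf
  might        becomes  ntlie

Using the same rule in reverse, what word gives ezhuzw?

Shifts by position in carve: pos 0: c→d (+1), pos 1: a→l (+11), pos 2: r→w (+5), pos 3: v→w (+1), pos 4: e→p (+11) — repeating every 3. A repeating key of period 3 is used — shifts +1, +11, +5 over and over.
Decoding ezhuzw: e−1=d, z−11=o, h−5=c, u−1=t, z−11=o, w−5=r.

doctor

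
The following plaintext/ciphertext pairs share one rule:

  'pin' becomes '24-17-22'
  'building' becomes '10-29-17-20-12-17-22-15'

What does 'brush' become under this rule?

10-26-29-27-16

p is letter #16 and maps to 24: an offset of 8. Each letter is replaced by its alphabet position (a=1..z=26) + 8.
Applying it to brush: b=2→10, r=18→26, u=21→29, s=19→27, h=8→16.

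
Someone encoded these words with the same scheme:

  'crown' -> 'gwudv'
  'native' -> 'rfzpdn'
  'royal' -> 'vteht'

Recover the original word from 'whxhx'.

In crown: c→g is +4, r→w is +5, o→u is +6, w→d is +7 — the shift increases by 1 each position. The shift increases by 1 at each position, starting from +4: 4, 5, 6, ….
Decoding whxhx: w−4=s, h−5=c, x−6=r, h−7=a, x−8=p.

scrap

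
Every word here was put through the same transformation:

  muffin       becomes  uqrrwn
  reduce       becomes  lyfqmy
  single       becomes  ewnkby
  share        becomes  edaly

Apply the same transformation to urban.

qltan

Treating letters as 0–25, the rule is x ↦ 19x + 0 (mod 26).
Applying it to urban: u(20)→19·20+0≡16=q; r(17)→19·17+0≡11=l; b(1)→19·1+0≡19=t; a(0)→19·0+0≡0=a; n(13)→19·13+0≡13=n (all mod 26).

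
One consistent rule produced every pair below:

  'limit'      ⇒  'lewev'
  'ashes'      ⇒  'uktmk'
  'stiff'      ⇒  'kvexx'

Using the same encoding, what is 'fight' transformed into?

l(11)→l(11) and i(8)→e(4) fit y≡11x+20 (mod 26); the inverse of 11 mod 26 is 19. This is an affine cipher: with a=0,…,z=25, each position x becomes (11x+20) mod 26.
For fight: f(5)→11·5+20≡23=x; i(8)→11·8+20≡4=e; g(6)→11·6+20≡8=i; h(7)→11·7+20≡19=t; t(19)→11·19+20≡21=v (all mod 26).

xeitv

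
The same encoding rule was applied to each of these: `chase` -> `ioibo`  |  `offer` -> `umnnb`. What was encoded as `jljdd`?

debut

In chase: c→i is +6, h→o is +7, a→i is +8, s→b is +9 — the shift increases by 1 each position. The shift increases by 1 at each position, starting from +6: 6, 7, 8, ….
Reversing it on jljdd: j−6=d, l−7=e, j−8=b, d−9=u, d−10=t.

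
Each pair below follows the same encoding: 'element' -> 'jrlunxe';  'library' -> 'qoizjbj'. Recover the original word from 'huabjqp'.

In element: e→j is +5, l→r is +6, e→l is +7, m→u is +8 — the shift increases by 1 each position. Each letter shifts forward by (position + 5), i.e. 5, 6, 7, … — the shift grows by one for each successive letter.
Undoing it on huabjqp: h−5=c, u−6=o, a−7=t, b−8=t, j−9=a, q−10=g, p−11=e.

cottage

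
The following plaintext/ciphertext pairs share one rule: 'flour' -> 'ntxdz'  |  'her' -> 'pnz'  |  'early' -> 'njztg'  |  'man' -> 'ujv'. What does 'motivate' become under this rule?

uxbrdjbn

The rule splits by letter class: vowels +9, consonants +8.
For motivate: m(cons)+8=u, o(vowel)+9=x, t(cons)+8=b, i(vowel)+9=r, v(cons)+8=d, a(vowel)+9=j, t(cons)+8=b, e(vowel)+9=n.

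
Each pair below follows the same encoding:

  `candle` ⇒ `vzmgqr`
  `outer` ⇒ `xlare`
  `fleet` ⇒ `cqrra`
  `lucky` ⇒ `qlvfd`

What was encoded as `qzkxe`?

labor

Treating letters as 0–25, the rule is x ↦ 11x + 25 (mod 26).
Reversing it on qzkxe: q(16)→19·(16−25)≡11=l; z(25)→19·(25−25)≡0=a; k(10)→19·(10−25)≡1=b; x(23)→19·(23−25)≡14=o; e(4)→19·(4−25)≡17=r (all mod 26).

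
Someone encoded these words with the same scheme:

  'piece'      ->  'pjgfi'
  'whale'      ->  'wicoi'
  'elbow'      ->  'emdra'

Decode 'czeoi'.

cycle

In piece: p→p is +0, i→j is +1, e→g is +2, c→f is +3 — the shift increases by 1 each position. The shift increases by 1 at each position, starting from +0: 0, 1, 2, ….
Undoing it on czeoi: c−0=c, z−1=y, e−2=c, o−3=l, i−4=e.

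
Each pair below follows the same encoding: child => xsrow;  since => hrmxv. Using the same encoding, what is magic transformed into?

Each pair mirrors across the alphabet (c↔x, h↔s, i↔r): positions sum to 25. Each letter is replaced by its mirror in the alphabet: a↔z, b↔y, c↔x, and so on (the Atbash cipher).
On magic: m↔n, a↔z, g↔t, i↔r, c↔x.

nztrx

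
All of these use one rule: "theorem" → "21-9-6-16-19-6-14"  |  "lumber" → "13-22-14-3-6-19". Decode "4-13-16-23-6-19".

clover

t is letter #20 and maps to 21: an offset of 1. Each letter is replaced by its alphabet position (a=1..z=26) + 1.
Undoing it on 4-13-16-23-6-19: 4→(4−1)÷1=3=c, 13→(13−1)÷1=12=l, 16→(16−1)÷1=15=o, 23→(23−1)÷1=22=v, 6→(6−1)÷1=5=e, 19→(19−1)÷1=18=r.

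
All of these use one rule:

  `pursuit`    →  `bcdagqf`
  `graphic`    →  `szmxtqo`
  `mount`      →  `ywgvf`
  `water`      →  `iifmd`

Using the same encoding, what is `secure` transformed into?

emocdm

A repeating key of period 2 is used — shifts +12, +8 over and over.
For secure: s+12=e, e+8=m, c+12=o, u+8=c, r+12=d, e+8=m.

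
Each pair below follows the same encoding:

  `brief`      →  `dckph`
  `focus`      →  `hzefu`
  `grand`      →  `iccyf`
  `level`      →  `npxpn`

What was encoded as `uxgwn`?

smell

Shifts by position in brief: pos 0: b→d (+2), pos 1: r→c (+11), pos 2: i→k (+2), pos 3: e→p (+11) — repeating every 2. The shifts repeat in a cycle of length 2: positions 0,1,… shift by +2, +11, then the pattern repeats.
Undoing it on uxgwn: u−2=s, x−11=m, g−2=e, w−11=l, n−2=l.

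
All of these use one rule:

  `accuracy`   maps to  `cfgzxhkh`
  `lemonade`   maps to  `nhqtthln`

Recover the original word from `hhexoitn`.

feasible

In accuracy: a→c is +2, c→f is +3, c→g is +4, u→z is +5 — the shift increases by 1 each position. Each letter shifts forward by (position + 2), i.e. 2, 3, 4, … — the shift grows by one for each successive letter.
Decoding hhexoitn: h−2=f, h−3=e, e−4=a, x−5=s, o−6=i, i−7=b, t−8=l, n−9=e.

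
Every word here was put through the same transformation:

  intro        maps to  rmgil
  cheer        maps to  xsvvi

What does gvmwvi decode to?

Each pair mirrors across the alphabet (i↔r, n↔m, t↔g): positions sum to 25. Letters are reflected about the middle of the alphabet (position → 25−position): Atbash.
Reversing it on gvmwvi: g↔t, v↔e, m↔n, w↔d, v↔e, i↔r.

tender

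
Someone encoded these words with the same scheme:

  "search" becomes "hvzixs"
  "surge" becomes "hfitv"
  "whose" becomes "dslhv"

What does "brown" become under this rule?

Each pair mirrors across the alphabet (s↔h, e↔v, a↔z): positions sum to 25. This is the alphabet-reversal cipher (Atbash): a becomes z, b becomes y, etc.
On brown: b↔y, r↔i, o↔l, w↔d, n↔m.

yildm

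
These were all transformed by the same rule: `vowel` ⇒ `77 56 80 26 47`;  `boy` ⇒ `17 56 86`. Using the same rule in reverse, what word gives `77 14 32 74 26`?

vague

v(#22)→77 and o(#15)→56: differences scale by 3, so n = 3·pos + 11. The formula is n = 3×(alphabet index, a=1) + 11.
Undoing it on 77 14 32 74 26: 77→(77−11)÷3=22=v, 14→(14−11)÷3=1=a, 32→(32−11)÷3=7=g, 74→(74−11)÷3=21=u, 26→(26−11)÷3=5=e.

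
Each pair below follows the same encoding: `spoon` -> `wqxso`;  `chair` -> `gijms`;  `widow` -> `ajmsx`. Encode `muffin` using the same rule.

qvojjw

A repeating key of period 3 is used — shifts +4, +1, +9 over and over.
For muffin: m+4=q, u+1=v, f+9=o, f+4=j, i+1=j, n+9=w.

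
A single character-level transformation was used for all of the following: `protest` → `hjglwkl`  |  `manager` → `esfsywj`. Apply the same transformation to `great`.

yjwsl

This is a Caesar cipher with shift 18.
Applying it to great: g+18=y, r+18=j, e+18=w, a+18=s, t+18=l.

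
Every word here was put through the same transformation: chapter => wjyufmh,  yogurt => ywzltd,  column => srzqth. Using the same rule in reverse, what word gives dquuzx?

supply

The word is reversed, then every letter is shifted forward by 5.
Reversing it on dquuzx: shift back: d−5=y, q−5=l, u−5=p, u−5=p, z−5=u, x−5=s → ylppus; then reverse → supply.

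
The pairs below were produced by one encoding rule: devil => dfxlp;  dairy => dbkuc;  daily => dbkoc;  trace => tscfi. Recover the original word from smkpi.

Each letter shifts forward by its position index (0, 1, 2, …) — the shift grows by one for each successive letter.
Decoding smkpi: s−0=s, m−1=l, k−2=i, p−3=m, i−4=e.

slime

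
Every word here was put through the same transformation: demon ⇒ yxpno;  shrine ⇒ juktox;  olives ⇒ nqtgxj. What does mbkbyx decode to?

d(3)→y(24) and e(4)→x(23) fit y≡25x+1 (mod 26); the inverse of 25 mod 26 is 25. Each letter's alphabet position (a=0..z=25) is mapped through 25·x+1 mod 26 — an affine cipher.
Reversing it on mbkbyx: m(12)→25·(12−1)≡15=p; b(1)→25·(1−1)≡0=a; k(10)→25·(10−1)≡17=r; b(1)→25·(1−1)≡0=a; y(24)→25·(24−1)≡3=d; x(23)→25·(23−1)≡4=e (all mod 26).

parade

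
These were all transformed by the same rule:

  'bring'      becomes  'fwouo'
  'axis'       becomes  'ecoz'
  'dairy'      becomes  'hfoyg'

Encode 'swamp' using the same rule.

In bring: b→f is +4, r→w is +5, i→o is +6, n→u is +7 — the shift increases by 1 each position. Each letter shifts forward by (position + 4), i.e. 4, 5, 6, … — the shift grows by one for each successive letter.
For swamp: s+4=w, w+5=b, a+6=g, m+7=t, p+8=x.

wbgtx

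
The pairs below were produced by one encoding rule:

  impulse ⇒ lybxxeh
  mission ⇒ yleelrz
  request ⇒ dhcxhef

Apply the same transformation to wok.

The shift depends on letter class: consonant m→y is +12, but vowel i→l is +3. The rule splits by letter class: vowels +3, consonants +12.
Applying it to wok: w(cons)+12=i, o(vowel)+3=r, k(cons)+12=w.

irw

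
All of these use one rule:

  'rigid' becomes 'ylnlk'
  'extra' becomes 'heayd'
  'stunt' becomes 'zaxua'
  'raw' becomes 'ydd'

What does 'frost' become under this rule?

myrza

The shift depends on letter class: consonant r→y is +7, but vowel i→l is +3. The rule splits by letter class: vowels +3, consonants +7.
On frost: f(cons)+7=m, r(cons)+7=y, o(vowel)+3=r, s(cons)+7=z, t(cons)+7=a.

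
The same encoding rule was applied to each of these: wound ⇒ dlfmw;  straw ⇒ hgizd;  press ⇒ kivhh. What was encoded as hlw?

sod

Each letter is replaced by its mirror in the alphabet: a↔z, b↔y, c↔x, and so on (the Atbash cipher).
Decoding hlw: h↔s, l↔o, w↔d.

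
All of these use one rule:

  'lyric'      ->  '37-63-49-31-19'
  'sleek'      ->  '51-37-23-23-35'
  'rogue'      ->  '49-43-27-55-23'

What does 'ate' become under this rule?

l(#12)→37 and y(#25)→63: differences scale by 2, so n = 2·pos + 13. The formula is n = 2×(alphabet index, a=1) + 13.
For ate: a=1→15, t=20→53, e=5→23.

15-53-23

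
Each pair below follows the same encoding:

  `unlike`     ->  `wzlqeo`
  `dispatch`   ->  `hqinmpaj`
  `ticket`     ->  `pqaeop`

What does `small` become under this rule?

u(20)→w(22) and n(13)→z(25) fit y≡7x+12 (mod 26); the inverse of 7 mod 26 is 15. Each letter's alphabet position (a=0..z=25) is mapped through 7·x+12 mod 26 — an affine cipher.
For small: s(18)→7·18+12≡8=i; m(12)→7·12+12≡18=s; a(0)→7·0+12≡12=m; l(11)→7·11+12≡11=l; l(11)→7·11+12≡11=l (all mod 26).

ismll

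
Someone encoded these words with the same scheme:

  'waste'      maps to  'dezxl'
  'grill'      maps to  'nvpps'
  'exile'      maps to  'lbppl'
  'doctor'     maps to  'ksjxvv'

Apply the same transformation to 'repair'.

yiwepv

Shifts by position in waste: pos 0: w→d (+7), pos 1: a→e (+4), pos 2: s→z (+7), pos 3: t→x (+4) — repeating every 2. The shifts repeat in a cycle of length 2: positions 0,1,… shift by +7, +4, then the pattern repeats.
Applying it to repair: r+7=y, e+4=i, p+7=w, a+4=e, i+7=p, r+4=v.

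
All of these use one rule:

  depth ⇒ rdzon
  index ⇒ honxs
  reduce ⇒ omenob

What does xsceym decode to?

The output letters match the input read backwards, each shifted +10: depth reversed is htped. Two steps: reverse the string, then apply a Caesar shift of +10.
Undoing it on xsceym: shift back: x−10=n, s−10=i, c−10=s, e−10=u, y−10=o, m−10=c → nisuoc; then reverse → cousin.

cousin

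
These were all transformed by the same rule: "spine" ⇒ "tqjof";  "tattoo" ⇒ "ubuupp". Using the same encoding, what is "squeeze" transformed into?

Compare letters: s→t is +1, p→q is +1, i→j is +1 — a constant shift. Each letter is shifted forward by 1 in the alphabet (a Caesar shift of +1).
On squeeze: s+1=t, q+1=r, u+1=v, e+1=f, e+1=f, z+1=a, e+1=f.

trvffaf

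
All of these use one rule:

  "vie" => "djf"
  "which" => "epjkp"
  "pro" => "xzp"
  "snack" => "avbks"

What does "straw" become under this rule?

abzbe

The shift depends on letter class: consonant v→d is +8, but vowel i→j is +1. Vowels shift forward by 1 and consonants shift forward by 8.
For straw: s(cons)+8=a, t(cons)+8=b, r(cons)+8=z, a(vowel)+1=b, w(cons)+8=e.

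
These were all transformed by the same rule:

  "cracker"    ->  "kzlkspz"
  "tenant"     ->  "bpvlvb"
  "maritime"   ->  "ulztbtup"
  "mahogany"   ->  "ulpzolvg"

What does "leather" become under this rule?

The shift depends on letter class: consonant c→k is +8, but vowel a→l is +11. Two shifts are in play — +11 for a/e/i/o/u, +8 for every other letter.
For leather: l(cons)+8=t, e(vowel)+11=p, a(vowel)+11=l, t(cons)+8=b, h(cons)+8=p, e(vowel)+11=p, r(cons)+8=z.

tplbppz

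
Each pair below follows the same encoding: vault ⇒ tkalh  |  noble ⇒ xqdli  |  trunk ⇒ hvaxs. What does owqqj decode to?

v(21)→t(19) and a(0)→k(10) fit y≡19x+10 (mod 26); the inverse of 19 mod 26 is 11. This is an affine cipher: with a=0,…,z=25, each position x becomes (19x+10) mod 26.
Undoing it on owqqj: o(14)→11·(14−10)≡18=s; w(22)→11·(22−10)≡2=c; q(16)→11·(16−10)≡14=o; q(16)→11·(16−10)≡14=o; j(9)→11·(9−10)≡15=p (all mod 26).

scoop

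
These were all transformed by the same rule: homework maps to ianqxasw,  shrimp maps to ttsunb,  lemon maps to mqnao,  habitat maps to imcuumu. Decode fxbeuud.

elastic

It's a Vigenère-style cipher with numeric key [1,12]: position i shifts by key[i mod 2].
Undoing it on fxbeuud: f−1=e, x−12=l, b−1=a, e−12=s, u−1=t, u−12=i, d−1=c.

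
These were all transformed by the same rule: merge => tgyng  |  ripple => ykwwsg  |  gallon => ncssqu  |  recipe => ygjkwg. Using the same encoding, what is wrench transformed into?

The shift depends on letter class: consonant m→t is +7, but vowel e→g is +2. Two shifts are in play — +2 for a/e/i/o/u, +7 for every other letter.
Applying it to wrench: w(cons)+7=d, r(cons)+7=y, e(vowel)+2=g, n(cons)+7=u, c(cons)+7=j, h(cons)+7=o.

dygujo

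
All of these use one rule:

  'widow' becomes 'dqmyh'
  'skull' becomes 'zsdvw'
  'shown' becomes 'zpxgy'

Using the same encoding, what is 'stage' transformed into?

In widow: w→d is +7, i→q is +8, d→m is +9, o→y is +10 — the shift increases by 1 each position. Each letter shifts forward by (position + 7), i.e. 7, 8, 9, … — the shift grows by one for each successive letter.
Applying it to stage: s+7=z, t+8=b, a+9=j, g+10=q, e+11=p.

zbjqp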